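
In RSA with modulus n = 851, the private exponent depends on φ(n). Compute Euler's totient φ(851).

Factor: 851 = 23 · 37.
φ(851) = (23−1) · (37−1) = 22 · 36 = 792.

792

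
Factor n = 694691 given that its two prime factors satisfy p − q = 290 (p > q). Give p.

991

Since p = q + 290, we have 694691 = q(q + 290), so q² + 290q − 694691 = 0.
Discriminant: 290² + 4·694691 = 84100 + 2778764 = 2862864; √2862864 = 1692.
q = (−290 + 1692)/2 = 701, and p = q + 290 = 991.
Check: 701 · 991 = 694691.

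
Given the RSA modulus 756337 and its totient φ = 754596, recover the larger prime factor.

φ(n) = (p−1)(q−1) = n − (p+q) + 1, so p + q = 756337 − 754596 + 1 = 1742.
p and q are the roots of t² − 1742t + 756337 = 0.
Discriminant: 1742² − 4·756337 = 3034564 − 3025348 = 9216; √9216 = 96.
q = (1742 − 96)/2 = 823, p = (1742 + 96)/2 = 919.
Check: 823 · 919 = 756337.

919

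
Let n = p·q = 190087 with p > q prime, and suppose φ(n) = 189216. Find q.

433

φ(n) = (p−1)(q−1) = n − (p+q) + 1, so p + q = 190087 − 189216 + 1 = 872.
p and q are the roots of t² − 872t + 190087 = 0.
Discriminant: 872² − 4·190087 = 760384 − 760348 = 36; √36 = 6.
q = (872 − 6)/2 = 433, p = (872 + 6)/2 = 439.
Check: 433 · 439 = 190087.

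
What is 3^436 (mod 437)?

3^1 ≡ 3 (mod 437)
3^2 ≡ 3^2 = 9 ≡ 9 (mod 437)
3^4 ≡ 9^2 = 81 ≡ 81 (mod 437)
3^8 ≡ 81^2 = 6561 ≡ 6 (mod 437)
3^16 ≡ 6^2 = 36 ≡ 36 (mod 437)
3^32 ≡ 36^2 = 1296 ≡ 422 (mod 437)
3^64 ≡ 422^2 = 178084 ≡ 225 (mod 437)
3^128 ≡ 225^2 = 50625 ≡ 370 (mod 437)
3^256 ≡ 370^2 = 136900 ≡ 119 (mod 437)
436 = 256 + 128 + 32 + 16 + 4 in binary powers of 2.
So 3^436 ≡ 119 · 370 · 422 · 36 · 81 ≡ 347 (mod 437).
Since 347 ≠ 1, base 3 is a Fermat witness: 437 is composite.

347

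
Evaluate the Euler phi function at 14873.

14628

Factor: 14873 = 107 · 139.
φ(14873) = (107−1) · (139−1) = 106 · 138 = 14628.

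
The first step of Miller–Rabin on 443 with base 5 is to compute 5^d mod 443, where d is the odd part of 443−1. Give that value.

442

443 − 1 = 442 = 2^1 · 221, so d = 221.
5^1 ≡ 5 (mod 443)
5^2 ≡ 5^2 = 25 ≡ 25 (mod 443)
5^4 ≡ 25^2 = 625 ≡ 182 (mod 443)
5^8 ≡ 182^2 = 33124 ≡ 342 (mod 443)
5^16 ≡ 342^2 = 116964 ≡ 12 (mod 443)
5^32 ≡ 12^2 = 144 ≡ 144 (mod 443)
5^64 ≡ 144^2 = 20736 ≡ 358 (mod 443)
5^128 ≡ 358^2 = 128164 ≡ 137 (mod 443)
221 = 128 + 64 + 16 + 8 + 4 + 1 in binary powers of 2.
So 5^221 ≡ 137 · 358 · 12 · 342 · 182 · 5 ≡ 442 (mod 443).
Since 5^d ≡ 442 (mod 443), base 5 does not prove 443 composite.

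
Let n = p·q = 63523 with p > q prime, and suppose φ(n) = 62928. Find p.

φ(n) = (p−1)(q−1) = n − (p+q) + 1, so p + q = 63523 − 62928 + 1 = 596.
p and q are the roots of t² − 596t + 63523 = 0.
Discriminant: 596² − 4·63523 = 355216 − 254092 = 101124; √101124 = 318.
q = (596 − 318)/2 = 139, p = (596 + 318)/2 = 457.
Check: 139 · 457 = 63523.

457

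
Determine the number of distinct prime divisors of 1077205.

1077205 = 5 · 215441
215441 = 17 · 12673
12673 = 19 · 667
667 = 23 · 29
1077205 = 5 · 17 · 19 · 23 · 29, which has 5 distinct prime factors.

5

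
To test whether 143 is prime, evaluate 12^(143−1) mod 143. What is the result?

12^1 ≡ 12 (mod 143)
12^2 ≡ 12^2 = 144 ≡ 1 (mod 143)
12^4 ≡ 1^2 = 1 ≡ 1 (mod 143)
12^8 ≡ 1^2 = 1 ≡ 1 (mod 143)
12^16 ≡ 1^2 = 1 ≡ 1 (mod 143)
12^32 ≡ 1^2 = 1 ≡ 1 (mod 143)
12^64 ≡ 1^2 = 1 ≡ 1 (mod 143)
12^128 ≡ 1^2 = 1 ≡ 1 (mod 143)
142 = 128 + 8 + 4 + 2 in binary powers of 2.
So 12^142 ≡ 1 · 1 · 1 · 1 ≡ 1 (mod 143).
Since the result is 1, base 12 gives no evidence that 143 is composite.

1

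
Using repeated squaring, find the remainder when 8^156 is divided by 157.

1

8^1 ≡ 8 (mod 157)
8^2 ≡ 8^2 = 64 ≡ 64 (mod 157)
8^4 ≡ 64^2 = 4096 ≡ 14 (mod 157)
8^8 ≡ 14^2 = 196 ≡ 39 (mod 157)
8^16 ≡ 39^2 = 1521 ≡ 108 (mod 157)
8^32 ≡ 108^2 = 11664 ≡ 46 (mod 157)
8^64 ≡ 46^2 = 2116 ≡ 75 (mod 157)
8^128 ≡ 75^2 = 5625 ≡ 130 (mod 157)
156 = 128 + 16 + 8 + 4 in binary powers of 2.
So 8^156 ≡ 130 · 108 · 39 · 14 ≡ 1 (mod 157).
Since the result is 1, base 8 gives no evidence that 157 is composite.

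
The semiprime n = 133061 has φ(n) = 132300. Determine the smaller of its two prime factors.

φ(n) = (p−1)(q−1) = n − (p+q) + 1, so p + q = 133061 − 132300 + 1 = 762.
p and q are the roots of t² − 762t + 133061 = 0.
Discriminant: 762² − 4·133061 = 580644 − 532244 = 48400; √48400 = 220.
q = (762 − 220)/2 = 271, p = (762 + 220)/2 = 491.
Check: 271 · 491 = 133061.

271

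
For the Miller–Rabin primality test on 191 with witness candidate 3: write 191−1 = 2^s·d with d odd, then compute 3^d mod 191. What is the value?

191 − 1 = 190 = 2^1 · 95, so d = 95.
3^1 ≡ 3 (mod 191)
3^2 ≡ 3^2 = 9 ≡ 9 (mod 191)
3^4 ≡ 9^2 = 81 ≡ 81 (mod 191)
3^8 ≡ 81^2 = 6561 ≡ 67 (mod 191)
3^16 ≡ 67^2 = 4489 ≡ 96 (mod 191)
3^32 ≡ 96^2 = 9216 ≡ 48 (mod 191)
3^64 ≡ 48^2 = 2304 ≡ 12 (mod 191)
95 = 64 + 16 + 8 + 4 + 2 + 1 in binary powers of 2.
So 3^95 ≡ 12 · 96 · 67 · 81 · 9 · 3 ≡ 1 (mod 191).
Since 3^d ≡ 1 (mod 191), base 3 does not prove 191 composite.

1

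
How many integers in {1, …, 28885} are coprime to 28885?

Factor: 28885 = 5 · 53 · 109.
φ(28885) = (5−1) · (53−1) · (109−1) = 4 · 52 · 108 = 22464.

22464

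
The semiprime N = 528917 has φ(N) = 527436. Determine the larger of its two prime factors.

883

φ(n) = (p−1)(q−1) = n − (p+q) + 1, so p + q = 528917 − 527436 + 1 = 1482.
p and q are the roots of t² − 1482t + 528917 = 0.
Discriminant: 1482² − 4·528917 = 2196324 − 2115668 = 80656; √80656 = 284.
q = (1482 − 284)/2 = 599, p = (1482 + 284)/2 = 883.
Check: 599 · 883 = 528917.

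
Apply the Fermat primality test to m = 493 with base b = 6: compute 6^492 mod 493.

268

6^1 ≡ 6 (mod 493)
6^2 ≡ 6^2 = 36 ≡ 36 (mod 493)
6^4 ≡ 36^2 = 1296 ≡ 310 (mod 493)
6^8 ≡ 310^2 = 96100 ≡ 458 (mod 493)
6^16 ≡ 458^2 = 209764 ≡ 239 (mod 493)
6^32 ≡ 239^2 = 57121 ≡ 426 (mod 493)
6^64 ≡ 426^2 = 181476 ≡ 52 (mod 493)
6^128 ≡ 52^2 = 2704 ≡ 239 (mod 493)
6^256 ≡ 239^2 = 57121 ≡ 426 (mod 493)
492 = 256 + 128 + 64 + 32 + 8 + 4 in binary powers of 2.
So 6^492 ≡ 426 · 239 · 52 · 426 · 458 · 310 ≡ 268 (mod 493).
Since 268 ≠ 1, base 6 is a Fermat witness: 493 is composite.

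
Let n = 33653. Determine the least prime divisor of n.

33653 is odd.
Digit sum 20, not divisible by 3.
Ends in 3: not divisible by 5.
7: 33653 = 7·4807 + 4
11: 33653 = 11·3059 + 4
13: 33653 = 13·2588 + 9
17: 33653 = 17·1979 + 10
19: 33653 = 19·1771 + 4
23: 33653 = 23·1463 + 4
29: 33653 = 29·1160 + 13
31: 33653 = 31·1085 + 18
37: 33653 = 37·909 + 20
41: 33653 = 41·820 + 33
43: 33653 = 43·782 + 27
47: 33653 = 47·716 + 1
53: 33653 = 53·634 + 51
59: 33653 = 59·570 + 23
61: 33653 = 61·551 + 42
67: 33653 = 67·502 + 19
71: 33653 = 71·473 + 70
73: 33653 = 73·461

73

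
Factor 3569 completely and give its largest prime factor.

3569 = 43 · 83
83 is prime.
So 3569 = 43 · 83; the largest prime factor is 83.

83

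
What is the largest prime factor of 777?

37

777 = 3 · 259
259 = 7 · 37
37 is prime.
So 777 = 3 · 7 · 37; the largest prime factor is 37.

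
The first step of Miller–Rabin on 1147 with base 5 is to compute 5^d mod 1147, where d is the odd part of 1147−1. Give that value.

156

1147 − 1 = 1146 = 2^1 · 573, so d = 573.
5^1 ≡ 5 (mod 1147)
5^2 ≡ 5^2 = 25 ≡ 25 (mod 1147)
5^4 ≡ 25^2 = 625 ≡ 625 (mod 1147)
5^8 ≡ 625^2 = 390625 ≡ 645 (mod 1147)
5^16 ≡ 645^2 = 416025 ≡ 811 (mod 1147)
5^32 ≡ 811^2 = 657721 ≡ 490 (mod 1147)
5^64 ≡ 490^2 = 240100 ≡ 377 (mod 1147)
5^128 ≡ 377^2 = 142129 ≡ 1048 (mod 1147)
5^256 ≡ 1048^2 = 1098304 ≡ 625 (mod 1147)
5^512 ≡ 625^2 = 390625 ≡ 645 (mod 1147)
573 = 512 + 32 + 16 + 8 + 4 + 1 in binary powers of 2.
So 5^573 ≡ 645 · 490 · 811 · 645 · 625 · 5 ≡ 156 (mod 1147).
Squaring chain: 156; never reaches −1, so base 5 is a Miller–Rabin witness that 1147 is composite.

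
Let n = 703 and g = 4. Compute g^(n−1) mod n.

4^1 ≡ 4 (mod 703)
4^2 ≡ 4^2 = 16 ≡ 16 (mod 703)
4^4 ≡ 16^2 = 256 ≡ 256 (mod 703)
4^8 ≡ 256^2 = 65536 ≡ 157 (mod 703)
4^16 ≡ 157^2 = 24649 ≡ 44 (mod 703)
4^32 ≡ 44^2 = 1936 ≡ 530 (mod 703)
4^64 ≡ 530^2 = 280900 ≡ 403 (mod 703)
4^128 ≡ 403^2 = 162409 ≡ 16 (mod 703)
4^256 ≡ 16^2 = 256 ≡ 256 (mod 703)
4^512 ≡ 256^2 = 65536 ≡ 157 (mod 703)
702 = 512 + 128 + 32 + 16 + 8 + 4 + 2 in binary powers of 2.
So 4^702 ≡ 157 · 16 · 530 · 44 · 157 · 256 · 16 ≡ 1 (mod 703).
Since the result is 1, base 4 gives no evidence that 703 is composite.

1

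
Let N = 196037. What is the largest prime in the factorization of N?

97

196037 = 43 · 4559
4559 = 47 · 97
97 is prime.
So 196037 = 43 · 47 · 97; the largest prime factor is 97.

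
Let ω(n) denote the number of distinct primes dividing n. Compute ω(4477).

2

4477 = 11^2 · 37
4477 = 11^2 · 37, which has 2 distinct prime factors.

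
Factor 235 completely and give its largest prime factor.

47

235 = 5 · 47
47 is prime.
So 235 = 5 · 47; the largest prime factor is 47.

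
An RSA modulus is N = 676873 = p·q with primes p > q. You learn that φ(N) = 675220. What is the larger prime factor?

φ(n) = (p−1)(q−1) = n − (p+q) + 1, so p + q = 676873 − 675220 + 1 = 1654.
p and q are the roots of t² − 1654t + 676873 = 0.
Discriminant: 1654² − 4·676873 = 2735716 − 2707492 = 28224; √28224 = 168.
q = (1654 − 168)/2 = 743, p = (1654 + 168)/2 = 911.
Check: 743 · 911 = 676873.

911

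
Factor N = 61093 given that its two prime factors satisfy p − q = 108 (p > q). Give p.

307

Since p = q + 108, we have 61093 = q(q + 108), so q² + 108q − 61093 = 0.
Discriminant: 108² + 4·61093 = 11664 + 244372 = 256036; √256036 = 506.
q = (−108 + 506)/2 = 199, and p = q + 108 = 307.
Check: 199 · 307 = 61093.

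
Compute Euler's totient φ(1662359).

1620000

Factor: 1662359 = 101 · 109 · 151.
φ(1662359) = (101−1) · (109−1) · (151−1) = 100 · 108 · 150 = 1620000.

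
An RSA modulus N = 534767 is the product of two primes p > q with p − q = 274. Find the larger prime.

881

Since p = q + 274, we have 534767 = q(q + 274), so q² + 274q − 534767 = 0.
Discriminant: 274² + 4·534767 = 75076 + 2139068 = 2214144; √2214144 = 1488.
q = (−274 + 1488)/2 = 607, and p = q + 274 = 881.
Check: 607 · 881 = 534767.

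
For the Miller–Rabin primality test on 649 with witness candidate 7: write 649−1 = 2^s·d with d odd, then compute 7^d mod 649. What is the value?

315

649 − 1 = 648 = 2^3 · 81, so d = 81.
7^1 ≡ 7 (mod 649)
7^2 ≡ 7^2 = 49 ≡ 49 (mod 649)
7^4 ≡ 49^2 = 2401 ≡ 454 (mod 649)
7^8 ≡ 454^2 = 206116 ≡ 383 (mod 649)
7^16 ≡ 383^2 = 146689 ≡ 15 (mod 649)
7^32 ≡ 15^2 = 225 ≡ 225 (mod 649)
7^64 ≡ 225^2 = 50625 ≡ 3 (mod 649)
81 = 64 + 16 + 1 in binary powers of 2.
So 7^81 ≡ 3 · 15 · 7 ≡ 315 (mod 649).
Squaring chain: 315 → 577 → 641; never reaches −1, so base 7 is a Miller–Rabin witness that 649 is composite.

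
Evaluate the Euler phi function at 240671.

Factor: 240671 = 29 · 43 · 193.
φ(240671) = (29−1) · (43−1) · (193−1) = 28 · 42 · 192 = 225792.

225792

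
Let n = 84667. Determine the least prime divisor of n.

84667 is odd.
Digit sum 31, not divisible by 3.
Ends in 7: not divisible by 5.
7: 84667 = 7·12095 + 2
11: 84667 = 11·7697

11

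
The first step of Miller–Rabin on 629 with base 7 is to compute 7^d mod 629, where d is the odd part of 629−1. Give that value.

629 − 1 = 628 = 2^2 · 157, so d = 157.
7^1 ≡ 7 (mod 629)
7^2 ≡ 7^2 = 49 ≡ 49 (mod 629)
7^4 ≡ 49^2 = 2401 ≡ 514 (mod 629)
7^8 ≡ 514^2 = 264196 ≡ 16 (mod 629)
7^16 ≡ 16^2 = 256 ≡ 256 (mod 629)
7^32 ≡ 256^2 = 65536 ≡ 120 (mod 629)
7^64 ≡ 120^2 = 14400 ≡ 562 (mod 629)
7^128 ≡ 562^2 = 315844 ≡ 86 (mod 629)
157 = 128 + 16 + 8 + 4 + 1 in binary powers of 2.
So 7^157 ≡ 86 · 256 · 16 · 514 · 7 ≡ 329 (mod 629).
Squaring chain: 329 → 53; never reaches −1, so base 7 is a Miller–Rabin witness that 629 is composite.

329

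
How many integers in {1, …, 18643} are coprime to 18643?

Factor: 18643 = 103 · 181.
φ(18643) = (103−1) · (181−1) = 102 · 180 = 18360.

18360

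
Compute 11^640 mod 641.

11^1 ≡ 11 (mod 641)
11^2 ≡ 11^2 = 121 ≡ 121 (mod 641)
11^4 ≡ 121^2 = 14641 ≡ 539 (mod 641)
11^8 ≡ 539^2 = 290521 ≡ 148 (mod 641)
11^16 ≡ 148^2 = 21904 ≡ 110 (mod 641)
11^32 ≡ 110^2 = 12100 ≡ 562 (mod 641)
11^64 ≡ 562^2 = 315844 ≡ 472 (mod 641)
11^128 ≡ 472^2 = 222784 ≡ 357 (mod 641)
11^256 ≡ 357^2 = 127449 ≡ 531 (mod 641)
11^512 ≡ 531^2 = 281961 ≡ 562 (mod 641)
640 = 512 + 128 in binary powers of 2.
So 11^640 ≡ 562 · 357 ≡ 1 (mod 641).
Since the result is 1, base 11 gives no evidence that 641 is composite.

1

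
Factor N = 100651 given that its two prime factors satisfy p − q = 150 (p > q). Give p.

401

Since p = q + 150, we have 100651 = q(q + 150), so q² + 150q − 100651 = 0.
Discriminant: 150² + 4·100651 = 22500 + 402604 = 425104; √425104 = 652.
q = (−150 + 652)/2 = 251, and p = q + 150 = 401.
Check: 251 · 401 = 100651.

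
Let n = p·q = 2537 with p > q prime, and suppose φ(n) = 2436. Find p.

φ(n) = (p−1)(q−1) = n − (p+q) + 1, so p + q = 2537 − 2436 + 1 = 102.
p and q are the roots of t² − 102t + 2537 = 0.
Discriminant: 102² − 4·2537 = 10404 − 10148 = 256; √256 = 16.
q = (102 − 16)/2 = 43, p = (102 + 16)/2 = 59.
Check: 43 · 59 = 2537.

59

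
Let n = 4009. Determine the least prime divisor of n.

19

4009 is odd.
Digit sum 13, not divisible by 3.
Ends in 9: not divisible by 5.
7: 4009 = 7·572 + 5
11: 4009 = 11·364 + 5
13: 4009 = 13·308 + 5
17: 4009 = 17·235 + 14
19: 4009 = 19·211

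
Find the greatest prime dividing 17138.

41

17138 = 2 · 8569
8569 = 11 · 779
779 = 19 · 41
41 is prime.
So 17138 = 2 · 11 · 19 · 41; the largest prime factor is 41.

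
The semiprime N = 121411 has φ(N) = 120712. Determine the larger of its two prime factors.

383

φ(n) = (p−1)(q−1) = n − (p+q) + 1, so p + q = 121411 − 120712 + 1 = 700.
p and q are the roots of t² − 700t + 121411 = 0.
Discriminant: 700² − 4·121411 = 490000 − 485644 = 4356; √4356 = 66.
q = (700 − 66)/2 = 317, p = (700 + 66)/2 = 383.
Check: 317 · 383 = 121411.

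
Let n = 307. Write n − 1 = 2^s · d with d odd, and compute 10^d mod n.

307 − 1 = 306 = 2^1 · 153, so d = 153.
10^1 ≡ 10 (mod 307)
10^2 ≡ 10^2 = 100 ≡ 100 (mod 307)
10^4 ≡ 100^2 = 10000 ≡ 176 (mod 307)
10^8 ≡ 176^2 = 30976 ≡ 276 (mod 307)
10^16 ≡ 276^2 = 76176 ≡ 40 (mod 307)
10^32 ≡ 40^2 = 1600 ≡ 65 (mod 307)
10^64 ≡ 65^2 = 4225 ≡ 234 (mod 307)
10^128 ≡ 234^2 = 54756 ≡ 110 (mod 307)
153 = 128 + 16 + 8 + 1 in binary powers of 2.
So 10^153 ≡ 110 · 40 · 276 · 10 ≡ 1 (mod 307).
Since 10^d ≡ 1 (mod 307), base 10 does not prove 307 composite.

1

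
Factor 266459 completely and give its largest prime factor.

266459 = 41 · 6499
6499 = 67 · 97
97 is prime.
So 266459 = 41 · 67 · 97; the largest prime factor is 97.

97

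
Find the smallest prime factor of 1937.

1937 is odd.
Digit sum 20, not divisible by 3.
Ends in 7: not divisible by 5.
7: 1937 = 7·276 + 5
11: 1937 = 11·176 + 1
13: 1937 = 13·149

13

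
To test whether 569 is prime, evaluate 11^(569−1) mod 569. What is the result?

1

11^1 ≡ 11 (mod 569)
11^2 ≡ 11^2 = 121 ≡ 121 (mod 569)
11^4 ≡ 121^2 = 14641 ≡ 416 (mod 569)
11^8 ≡ 416^2 = 173056 ≡ 80 (mod 569)
11^16 ≡ 80^2 = 6400 ≡ 141 (mod 569)
11^32 ≡ 141^2 = 19881 ≡ 535 (mod 569)
11^64 ≡ 535^2 = 286225 ≡ 18 (mod 569)
11^128 ≡ 18^2 = 324 ≡ 324 (mod 569)
11^256 ≡ 324^2 = 104976 ≡ 280 (mod 569)
11^512 ≡ 280^2 = 78400 ≡ 447 (mod 569)
568 = 512 + 32 + 16 + 8 in binary powers of 2.
So 11^568 ≡ 447 · 535 · 141 · 80 ≡ 1 (mod 569).
Since the result is 1, base 11 gives no evidence that 569 is composite.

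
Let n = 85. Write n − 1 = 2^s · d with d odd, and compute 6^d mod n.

85 − 1 = 84 = 2^2 · 21, so d = 21.
6^1 ≡ 6 (mod 85)
6^2 ≡ 6^2 = 36 ≡ 36 (mod 85)
6^4 ≡ 36^2 = 1296 ≡ 21 (mod 85)
6^8 ≡ 21^2 = 441 ≡ 16 (mod 85)
6^16 ≡ 16^2 = 256 ≡ 1 (mod 85)
21 = 16 + 4 + 1 in binary powers of 2.
So 6^21 ≡ 1 · 21 · 6 ≡ 41 (mod 85).
Squaring chain: 41 → 66; never reaches −1, so base 6 is a Miller–Rabin witness that 85 is composite.

41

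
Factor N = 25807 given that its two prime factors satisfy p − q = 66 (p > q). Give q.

131

Since p = q + 66, we have 25807 = q(q + 66), so q² + 66q − 25807 = 0.
Discriminant: 66² + 4·25807 = 4356 + 103228 = 107584; √107584 = 328.
q = (−66 + 328)/2 = 131, and p = q + 66 = 197.
Check: 131 · 197 = 25807.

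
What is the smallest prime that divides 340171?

340171 is odd.
Digit sum 16, not divisible by 3.
Ends in 1: not divisible by 5.
7: 340171 = 7·48595 + 6
11: 340171 = 11·30924 + 7
13: 340171 = 13·26167

13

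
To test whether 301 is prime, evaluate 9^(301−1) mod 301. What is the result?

9^1 ≡ 9 (mod 301)
9^2 ≡ 9^2 = 81 ≡ 81 (mod 301)
9^4 ≡ 81^2 = 6561 ≡ 240 (mod 301)
9^8 ≡ 240^2 = 57600 ≡ 109 (mod 301)
9^16 ≡ 109^2 = 11881 ≡ 142 (mod 301)
9^32 ≡ 142^2 = 20164 ≡ 298 (mod 301)
9^64 ≡ 298^2 = 88804 ≡ 9 (mod 301)
9^128 ≡ 9^2 = 81 ≡ 81 (mod 301)
9^256 ≡ 81^2 = 6561 ≡ 240 (mod 301)
300 = 256 + 32 + 8 + 4 in binary powers of 2.
So 9^300 ≡ 240 · 298 · 109 · 240 ≡ 176 (mod 301).
Since 176 ≠ 1, base 9 is a Fermat witness: 301 is composite.

176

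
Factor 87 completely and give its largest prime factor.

29

87 = 3 · 29
29 is prime.
So 87 = 3 · 29; the largest prime factor is 29.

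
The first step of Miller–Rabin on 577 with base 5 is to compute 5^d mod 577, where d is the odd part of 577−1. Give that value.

577 − 1 = 576 = 2^6 · 9, so d = 9.
5^1 ≡ 5 (mod 577)
5^2 ≡ 5^2 = 25 ≡ 25 (mod 577)
5^4 ≡ 25^2 = 625 ≡ 48 (mod 577)
5^8 ≡ 48^2 = 2304 ≡ 573 (mod 577)
9 = 8 + 1 in binary powers of 2.
So 5^9 ≡ 573 · 5 ≡ 557 (mod 577).
Squaring chain: 557 → 400 → 171 → 391 → 553 → 576; reaches −1, so base 5 does not prove 577 composite.

557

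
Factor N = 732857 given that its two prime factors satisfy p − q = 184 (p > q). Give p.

Since p = q + 184, we have 732857 = q(q + 184), so q² + 184q − 732857 = 0.
Discriminant: 184² + 4·732857 = 33856 + 2931428 = 2965284; √2965284 = 1722.
q = (−184 + 1722)/2 = 769, and p = q + 184 = 953.
Check: 769 · 953 = 732857.

953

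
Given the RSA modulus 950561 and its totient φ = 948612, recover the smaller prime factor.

φ(n) = (p−1)(q−1) = n − (p+q) + 1, so p + q = 950561 − 948612 + 1 = 1950.
p and q are the roots of t² − 1950t + 950561 = 0.
Discriminant: 1950² − 4·950561 = 3802500 − 3802244 = 256; √256 = 16.
q = (1950 − 16)/2 = 967, p = (1950 + 16)/2 = 983.
Check: 967 · 983 = 950561.

967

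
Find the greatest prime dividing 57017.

57017 = 23 · 2479
2479 = 37 · 67
67 is prime.
So 57017 = 23 · 37 · 67; the largest prime factor is 67.

67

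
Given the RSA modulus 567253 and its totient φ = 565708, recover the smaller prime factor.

599

φ(n) = (p−1)(q−1) = n − (p+q) + 1, so p + q = 567253 − 565708 + 1 = 1546.
p and q are the roots of t² − 1546t + 567253 = 0.
Discriminant: 1546² − 4·567253 = 2390116 − 2269012 = 121104; √121104 = 348.
q = (1546 − 348)/2 = 599, p = (1546 + 348)/2 = 947.
Check: 599 · 947 = 567253.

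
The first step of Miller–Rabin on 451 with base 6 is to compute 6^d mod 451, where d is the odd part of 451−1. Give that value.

219

451 − 1 = 450 = 2^1 · 225, so d = 225.
6^1 ≡ 6 (mod 451)
6^2 ≡ 6^2 = 36 ≡ 36 (mod 451)
6^4 ≡ 36^2 = 1296 ≡ 394 (mod 451)
6^8 ≡ 394^2 = 155236 ≡ 92 (mod 451)
6^16 ≡ 92^2 = 8464 ≡ 346 (mod 451)
6^32 ≡ 346^2 = 119716 ≡ 201 (mod 451)
6^64 ≡ 201^2 = 40401 ≡ 262 (mod 451)
6^128 ≡ 262^2 = 68644 ≡ 92 (mod 451)
225 = 128 + 64 + 32 + 1 in binary powers of 2.
So 6^225 ≡ 92 · 262 · 201 · 6 ≡ 219 (mod 451).
Squaring chain: 219; never reaches −1, so base 6 is a Miller–Rabin witness that 451 is composite.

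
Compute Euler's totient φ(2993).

2880

Factor: 2993 = 41 · 73.
φ(2993) = (41−1) · (73−1) = 40 · 72 = 2880.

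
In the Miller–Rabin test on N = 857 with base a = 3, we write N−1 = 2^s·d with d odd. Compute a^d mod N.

669

857 − 1 = 856 = 2^3 · 107, so d = 107.
3^1 ≡ 3 (mod 857)
3^2 ≡ 3^2 = 9 ≡ 9 (mod 857)
3^4 ≡ 9^2 = 81 ≡ 81 (mod 857)
3^8 ≡ 81^2 = 6561 ≡ 562 (mod 857)
3^16 ≡ 562^2 = 315844 ≡ 468 (mod 857)
3^32 ≡ 468^2 = 219024 ≡ 489 (mod 857)
3^64 ≡ 489^2 = 239121 ≡ 18 (mod 857)
107 = 64 + 32 + 8 + 2 + 1 in binary powers of 2.
So 3^107 ≡ 18 · 489 · 562 · 9 · 3 ≡ 669 (mod 857).
Squaring chain: 669 → 207 → 856; reaches −1, so base 3 does not prove 857 composite.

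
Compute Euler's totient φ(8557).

8316

Factor: 8557 = 43 · 199.
φ(8557) = (43−1) · (199−1) = 42 · 198 = 8316.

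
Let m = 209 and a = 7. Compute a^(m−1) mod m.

7^1 ≡ 7 (mod 209)
7^2 ≡ 7^2 = 49 ≡ 49 (mod 209)
7^4 ≡ 49^2 = 2401 ≡ 102 (mod 209)
7^8 ≡ 102^2 = 10404 ≡ 163 (mod 209)
7^16 ≡ 163^2 = 26569 ≡ 26 (mod 209)
7^32 ≡ 26^2 = 676 ≡ 49 (mod 209)
7^64 ≡ 49^2 = 2401 ≡ 102 (mod 209)
7^128 ≡ 102^2 = 10404 ≡ 163 (mod 209)
208 = 128 + 64 + 16 in binary powers of 2.
So 7^208 ≡ 163 · 102 · 26 ≡ 64 (mod 209).
Since 64 ≠ 1, base 7 is a Fermat witness: 209 is composite.

64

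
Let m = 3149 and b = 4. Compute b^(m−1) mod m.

4^1 ≡ 4 (mod 3149)
4^2 ≡ 4^2 = 16 ≡ 16 (mod 3149)
4^4 ≡ 16^2 = 256 ≡ 256 (mod 3149)
4^8 ≡ 256^2 = 65536 ≡ 2556 (mod 3149)
4^16 ≡ 2556^2 = 6533136 ≡ 2110 (mod 3149)
4^32 ≡ 2110^2 = 4452100 ≡ 2563 (mod 3149)
4^64 ≡ 2563^2 = 6568969 ≡ 155 (mod 3149)
4^128 ≡ 155^2 = 24025 ≡ 1982 (mod 3149)
4^256 ≡ 1982^2 = 3928324 ≡ 1521 (mod 3149)
4^512 ≡ 1521^2 = 2313441 ≡ 2075 (mod 3149)
4^1024 ≡ 2075^2 = 4305625 ≡ 942 (mod 3149)
4^2048 ≡ 942^2 = 887364 ≡ 2495 (mod 3149)
3148 = 2048 + 1024 + 64 + 8 + 4 in binary powers of 2.
So 4^3148 ≡ 2495 · 942 · 155 · 2556 · 256 ≡ 3138 (mod 3149).
Since 3138 ≠ 1, base 4 is a Fermat witness: 3149 is composite.

3138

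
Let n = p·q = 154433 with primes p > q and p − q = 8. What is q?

Since p = q + 8, we have 154433 = q(q + 8), so q² + 8q − 154433 = 0.
Discriminant: 8² + 4·154433 = 64 + 617732 = 617796; √617796 = 786.
q = (−8 + 786)/2 = 389, and p = q + 8 = 397.
Check: 389 · 397 = 154433.

389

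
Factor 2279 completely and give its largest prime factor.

53

2279 = 43 · 53
53 is prime.
So 2279 = 43 · 53; the largest prime factor is 53.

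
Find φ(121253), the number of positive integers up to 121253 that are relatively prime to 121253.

Factor: 121253 = 11 · 73 · 151.
φ(121253) = (11−1) · (73−1) · (151−1) = 10 · 72 · 150 = 108000.

108000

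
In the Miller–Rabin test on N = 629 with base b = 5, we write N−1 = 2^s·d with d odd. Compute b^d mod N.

629 − 1 = 628 = 2^2 · 157, so d = 157.
5^1 ≡ 5 (mod 629)
5^2 ≡ 5^2 = 25 ≡ 25 (mod 629)
5^4 ≡ 25^2 = 625 ≡ 625 (mod 629)
5^8 ≡ 625^2 = 390625 ≡ 16 (mod 629)
5^16 ≡ 16^2 = 256 ≡ 256 (mod 629)
5^32 ≡ 256^2 = 65536 ≡ 120 (mod 629)
5^64 ≡ 120^2 = 14400 ≡ 562 (mod 629)
5^128 ≡ 562^2 = 315844 ≡ 86 (mod 629)
157 = 128 + 16 + 8 + 4 + 1 in binary powers of 2.
So 5^157 ≡ 86 · 256 · 16 · 625 · 5 ≡ 309 (mod 629).
Squaring chain: 309 → 502; never reaches −1, so base 5 is a Miller–Rabin witness that 629 is composite.

309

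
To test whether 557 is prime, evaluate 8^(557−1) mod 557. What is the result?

1

8^1 ≡ 8 (mod 557)
8^2 ≡ 8^2 = 64 ≡ 64 (mod 557)
8^4 ≡ 64^2 = 4096 ≡ 197 (mod 557)
8^8 ≡ 197^2 = 38809 ≡ 376 (mod 557)
8^16 ≡ 376^2 = 141376 ≡ 455 (mod 557)
8^32 ≡ 455^2 = 207025 ≡ 378 (mod 557)
8^64 ≡ 378^2 = 142884 ≡ 292 (mod 557)
8^128 ≡ 292^2 = 85264 ≡ 43 (mod 557)
8^256 ≡ 43^2 = 1849 ≡ 178 (mod 557)
8^512 ≡ 178^2 = 31684 ≡ 492 (mod 557)
556 = 512 + 32 + 8 + 4 in binary powers of 2.
So 8^556 ≡ 492 · 378 · 376 · 197 ≡ 1 (mod 557).
Since the result is 1, base 8 gives no evidence that 557 is composite.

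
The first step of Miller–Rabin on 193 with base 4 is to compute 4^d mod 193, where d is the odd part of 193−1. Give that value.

64

193 − 1 = 192 = 2^6 · 3, so d = 3.
4^1 ≡ 4 (mod 193)
4^2 ≡ 4^2 = 16 ≡ 16 (mod 193)
3 = 2 + 1 in binary powers of 2.
So 4^3 ≡ 16 · 4 ≡ 64 (mod 193).
Squaring chain: 64 → 43 → 112 → 192 → 1 → 1; reaches −1, so base 4 does not prove 193 composite.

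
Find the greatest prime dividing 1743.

83

1743 = 3 · 581
581 = 7 · 83
83 is prime.
So 1743 = 3 · 7 · 83; the largest prime factor is 83.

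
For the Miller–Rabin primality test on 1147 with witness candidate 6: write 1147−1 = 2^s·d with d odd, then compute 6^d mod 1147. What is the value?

1147 − 1 = 1146 = 2^1 · 573, so d = 573.
6^1 ≡ 6 (mod 1147)
6^2 ≡ 6^2 = 36 ≡ 36 (mod 1147)
6^4 ≡ 36^2 = 1296 ≡ 149 (mod 1147)
6^8 ≡ 149^2 = 22201 ≡ 408 (mod 1147)
6^16 ≡ 408^2 = 166464 ≡ 149 (mod 1147)
6^32 ≡ 149^2 = 22201 ≡ 408 (mod 1147)
6^64 ≡ 408^2 = 166464 ≡ 149 (mod 1147)
6^128 ≡ 149^2 = 22201 ≡ 408 (mod 1147)
6^256 ≡ 408^2 = 166464 ≡ 149 (mod 1147)
6^512 ≡ 149^2 = 22201 ≡ 408 (mod 1147)
573 = 512 + 32 + 16 + 8 + 4 + 1 in binary powers of 2.
So 6^573 ≡ 408 · 408 · 149 · 408 · 149 · 6 ≡ 154 (mod 1147).
Squaring chain: 154; never reaches −1, so base 6 is a Miller–Rabin witness that 1147 is composite.

154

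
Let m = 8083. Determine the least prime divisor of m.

59

8083 is odd.
Digit sum 19, not divisible by 3.
Ends in 3: not divisible by 5.
7: 8083 = 7·1154 + 5
11: 8083 = 11·734 + 9
13: 8083 = 13·621 + 10
17: 8083 = 17·475 + 8
19: 8083 = 19·425 + 8
23: 8083 = 23·351 + 10
29: 8083 = 29·278 + 21
31: 8083 = 31·260 + 23
37: 8083 = 37·218 + 17
41: 8083 = 41·197 + 6
43: 8083 = 43·187 + 42
47: 8083 = 47·171 + 46
53: 8083 = 53·152 + 27
59: 8083 = 59·137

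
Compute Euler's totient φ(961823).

Factor: 961823 = 89 · 101 · 107.
φ(961823) = (89−1) · (101−1) · (107−1) = 88 · 100 · 106 = 932800.

932800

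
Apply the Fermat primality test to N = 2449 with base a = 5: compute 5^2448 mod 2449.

5^1 ≡ 5 (mod 2449)
5^2 ≡ 5^2 = 25 ≡ 25 (mod 2449)
5^4 ≡ 25^2 = 625 ≡ 625 (mod 2449)
5^8 ≡ 625^2 = 390625 ≡ 1234 (mod 2449)
5^16 ≡ 1234^2 = 1522756 ≡ 1927 (mod 2449)
5^32 ≡ 1927^2 = 3713329 ≡ 645 (mod 2449)
5^64 ≡ 645^2 = 416025 ≡ 2144 (mod 2449)
5^128 ≡ 2144^2 = 4596736 ≡ 2412 (mod 2449)
5^256 ≡ 2412^2 = 5817744 ≡ 1369 (mod 2449)
5^512 ≡ 1369^2 = 1874161 ≡ 676 (mod 2449)
5^1024 ≡ 676^2 = 456976 ≡ 1462 (mod 2449)
5^2048 ≡ 1462^2 = 2137444 ≡ 1916 (mod 2449)
2448 = 2048 + 256 + 128 + 16 in binary powers of 2.
So 5^2448 ≡ 1916 · 1369 · 2412 · 1927 ≡ 1985 (mod 2449).
Since 1985 ≠ 1, base 5 is a Fermat witness: 2449 is composite.

1985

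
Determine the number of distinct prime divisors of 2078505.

6

2078505 = 3^2 · 230945
230945 = 5 · 46189
46189 = 11 · 4199
4199 = 13 · 323
323 = 17 · 19
2078505 = 3^2 · 5 · 11 · 13 · 17 · 19, which has 6 distinct prime factors.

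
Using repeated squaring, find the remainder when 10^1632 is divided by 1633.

1605

10^1 ≡ 10 (mod 1633)
10^2 ≡ 10^2 = 100 ≡ 100 (mod 1633)
10^4 ≡ 100^2 = 10000 ≡ 202 (mod 1633)
10^8 ≡ 202^2 = 40804 ≡ 1612 (mod 1633)
10^16 ≡ 1612^2 = 2598544 ≡ 441 (mod 1633)
10^32 ≡ 441^2 = 194481 ≡ 154 (mod 1633)
10^64 ≡ 154^2 = 23716 ≡ 854 (mod 1633)
10^128 ≡ 854^2 = 729316 ≡ 998 (mod 1633)
10^256 ≡ 998^2 = 996004 ≡ 1507 (mod 1633)
10^512 ≡ 1507^2 = 2271049 ≡ 1179 (mod 1633)
10^1024 ≡ 1179^2 = 1390041 ≡ 358 (mod 1633)
1632 = 1024 + 512 + 64 + 32 in binary powers of 2.
So 10^1632 ≡ 358 · 1179 · 854 · 154 ≡ 1605 (mod 1633).
Since 1605 ≠ 1, base 10 is a Fermat witness: 1633 is composite.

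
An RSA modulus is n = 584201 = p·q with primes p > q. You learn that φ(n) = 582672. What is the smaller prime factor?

φ(n) = (p−1)(q−1) = n − (p+q) + 1, so p + q = 584201 − 582672 + 1 = 1530.
p and q are the roots of t² − 1530t + 584201 = 0.
Discriminant: 1530² − 4·584201 = 2340900 − 2336804 = 4096; √4096 = 64.
q = (1530 − 64)/2 = 733, p = (1530 + 64)/2 = 797.
Check: 733 · 797 = 584201.

733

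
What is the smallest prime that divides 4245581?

4245581 is odd.
Digit sum 29, not divisible by 3.
Ends in 1: not divisible by 5.
7: 4245581 = 7·606511 + 4
11: 4245581 = 11·385961 + 10
13: 4245581 = 13·326583 + 2
17: 4245581 = 17·249740 + 1
19: 4245581 = 19·223451 + 12
23: 4245581 = 23·184590 + 11
29: 4245581 = 29·146399 + 10
31: 4245581 = 31·136954 + 7
37: 4245581 = 37·114745 + 16
41: 4245581 = 41·103550 + 31
43: 4245581 = 43·98734 + 19
47: 4245581 = 47·90331 + 24
53: 4245581 = 53·80105 + 16
59: 4245581 = 59·71959

59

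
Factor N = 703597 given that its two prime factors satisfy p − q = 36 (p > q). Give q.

821

Since p = q + 36, we have 703597 = q(q + 36), so q² + 36q − 703597 = 0.
Discriminant: 36² + 4·703597 = 1296 + 2814388 = 2815684; √2815684 = 1678.
q = (−36 + 1678)/2 = 821, and p = q + 36 = 857.
Check: 821 · 857 = 703597.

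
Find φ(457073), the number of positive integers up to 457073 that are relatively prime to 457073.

Factor: 457073 = 59 · 61 · 127.
φ(457073) = (59−1) · (61−1) · (127−1) = 58 · 60 · 126 = 438480.

438480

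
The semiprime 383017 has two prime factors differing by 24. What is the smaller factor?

607

Since p = q + 24, we have 383017 = q(q + 24), so q² + 24q − 383017 = 0.
Discriminant: 24² + 4·383017 = 576 + 1532068 = 1532644; √1532644 = 1238.
q = (−24 + 1238)/2 = 607, and p = q + 24 = 631.
Check: 607 · 631 = 383017.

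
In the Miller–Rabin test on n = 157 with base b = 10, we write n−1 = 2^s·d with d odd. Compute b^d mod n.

157 − 1 = 156 = 2^2 · 39, so d = 39.
10^1 ≡ 10 (mod 157)
10^2 ≡ 10^2 = 100 ≡ 100 (mod 157)
10^4 ≡ 100^2 = 10000 ≡ 109 (mod 157)
10^8 ≡ 109^2 = 11881 ≡ 106 (mod 157)
10^16 ≡ 106^2 = 11236 ≡ 89 (mod 157)
10^32 ≡ 89^2 = 7921 ≡ 71 (mod 157)
39 = 32 + 4 + 2 + 1 in binary powers of 2.
So 10^39 ≡ 71 · 109 · 100 · 10 ≡ 156 (mod 157).
Since 10^d ≡ 156 (mod 157), base 10 does not prove 157 composite.

156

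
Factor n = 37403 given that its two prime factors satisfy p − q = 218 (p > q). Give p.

331

Since p = q + 218, we have 37403 = q(q + 218), so q² + 218q − 37403 = 0.
Discriminant: 218² + 4·37403 = 47524 + 149612 = 197136; √197136 = 444.
q = (−218 + 444)/2 = 113, and p = q + 218 = 331.
Check: 113 · 331 = 37403.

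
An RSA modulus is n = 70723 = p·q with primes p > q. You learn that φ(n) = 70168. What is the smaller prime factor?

φ(n) = (p−1)(q−1) = n − (p+q) + 1, so p + q = 70723 − 70168 + 1 = 556.
p and q are the roots of t² − 556t + 70723 = 0.
Discriminant: 556² − 4·70723 = 309136 − 282892 = 26244; √26244 = 162.
q = (556 − 162)/2 = 197, p = (556 + 162)/2 = 359.
Check: 197 · 359 = 70723.

197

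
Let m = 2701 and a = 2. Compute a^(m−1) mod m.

1

2^1 ≡ 2 (mod 2701)
2^2 ≡ 2^2 = 4 ≡ 4 (mod 2701)
2^4 ≡ 4^2 = 16 ≡ 16 (mod 2701)
2^8 ≡ 16^2 = 256 ≡ 256 (mod 2701)
2^16 ≡ 256^2 = 65536 ≡ 712 (mod 2701)
2^32 ≡ 712^2 = 506944 ≡ 1857 (mod 2701)
2^64 ≡ 1857^2 = 3448449 ≡ 1973 (mod 2701)
2^128 ≡ 1973^2 = 3892729 ≡ 588 (mod 2701)
2^256 ≡ 588^2 = 345744 ≡ 16 (mod 2701)
2^512 ≡ 16^2 = 256 ≡ 256 (mod 2701)
2^1024 ≡ 256^2 = 65536 ≡ 712 (mod 2701)
2^2048 ≡ 712^2 = 506944 ≡ 1857 (mod 2701)
2700 = 2048 + 512 + 128 + 8 + 4 in binary powers of 2.
So 2^2700 ≡ 1857 · 256 · 588 · 256 · 16 ≡ 1 (mod 2701).
Since the result is 1, base 2 gives no evidence that 2701 is composite.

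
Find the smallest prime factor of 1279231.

1279231 is odd.
Digit sum 25, not divisible by 3.
Ends in 1: not divisible by 5.
7: 1279231 = 7·182747 + 2
11: 1279231 = 11·116293 + 8
13: 1279231 = 13·98402 + 5
17: 1279231 = 17·75248 + 15
19: 1279231 = 19·67327 + 18
23: 1279231 = 23·55618 + 17
29: 1279231 = 29·44111 + 12
31: 1279231 = 31·41265 + 16
37: 1279231 = 37·34573 + 30
41: 1279231 = 41·31200 + 31
43: 1279231 = 43·29749 + 24
47: 1279231 = 47·27217 + 32
53: 1279231 = 53·24136 + 23
59: 1279231 = 59·21681 + 52
61: 1279231 = 61·20971

61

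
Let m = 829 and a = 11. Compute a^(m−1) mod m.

1

11^1 ≡ 11 (mod 829)
11^2 ≡ 11^2 = 121 ≡ 121 (mod 829)
11^4 ≡ 121^2 = 14641 ≡ 548 (mod 829)
11^8 ≡ 548^2 = 300304 ≡ 206 (mod 829)
11^16 ≡ 206^2 = 42436 ≡ 157 (mod 829)
11^32 ≡ 157^2 = 24649 ≡ 608 (mod 829)
11^64 ≡ 608^2 = 369664 ≡ 759 (mod 829)
11^128 ≡ 759^2 = 576081 ≡ 755 (mod 829)
11^256 ≡ 755^2 = 570025 ≡ 502 (mod 829)
11^512 ≡ 502^2 = 252004 ≡ 817 (mod 829)
828 = 512 + 256 + 32 + 16 + 8 + 4 in binary powers of 2.
So 11^828 ≡ 817 · 502 · 608 · 157 · 206 · 548 ≡ 1 (mod 829).
Since the result is 1, base 11 gives no evidence that 829 is composite.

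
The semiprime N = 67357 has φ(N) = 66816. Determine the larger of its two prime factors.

φ(n) = (p−1)(q−1) = n − (p+q) + 1, so p + q = 67357 − 66816 + 1 = 542.
p and q are the roots of t² − 542t + 67357 = 0.
Discriminant: 542² − 4·67357 = 293764 − 269428 = 24336; √24336 = 156.
q = (542 − 156)/2 = 193, p = (542 + 156)/2 = 349.
Check: 193 · 349 = 67357.

349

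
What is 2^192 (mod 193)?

2^1 ≡ 2 (mod 193)
2^2 ≡ 2^2 = 4 ≡ 4 (mod 193)
2^4 ≡ 4^2 = 16 ≡ 16 (mod 193)
2^8 ≡ 16^2 = 256 ≡ 63 (mod 193)
2^16 ≡ 63^2 = 3969 ≡ 109 (mod 193)
2^32 ≡ 109^2 = 11881 ≡ 108 (mod 193)
2^64 ≡ 108^2 = 11664 ≡ 84 (mod 193)
2^128 ≡ 84^2 = 7056 ≡ 108 (mod 193)
192 = 128 + 64 in binary powers of 2.
So 2^192 ≡ 108 · 84 ≡ 1 (mod 193).
Since the result is 1, base 2 gives no evidence that 193 is composite.

1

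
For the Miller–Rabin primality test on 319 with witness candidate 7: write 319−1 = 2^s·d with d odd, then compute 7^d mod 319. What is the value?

319 − 1 = 318 = 2^1 · 159, so d = 159.
7^1 ≡ 7 (mod 319)
7^2 ≡ 7^2 = 49 ≡ 49 (mod 319)
7^4 ≡ 49^2 = 2401 ≡ 168 (mod 319)
7^8 ≡ 168^2 = 28224 ≡ 152 (mod 319)
7^16 ≡ 152^2 = 23104 ≡ 136 (mod 319)
7^32 ≡ 136^2 = 18496 ≡ 313 (mod 319)
7^64 ≡ 313^2 = 97969 ≡ 36 (mod 319)
7^128 ≡ 36^2 = 1296 ≡ 20 (mod 319)
159 = 128 + 16 + 8 + 4 + 2 + 1 in binary powers of 2.
So 7^159 ≡ 20 · 136 · 152 · 168 · 49 · 7 ≡ 74 (mod 319).
Squaring chain: 74; never reaches −1, so base 7 is a Miller–Rabin witness that 319 is composite.

74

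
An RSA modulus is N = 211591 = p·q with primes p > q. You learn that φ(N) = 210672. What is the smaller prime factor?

φ(n) = (p−1)(q−1) = n − (p+q) + 1, so p + q = 211591 − 210672 + 1 = 920.
p and q are the roots of t² − 920t + 211591 = 0.
Discriminant: 920² − 4·211591 = 846400 − 846364 = 36; √36 = 6.
q = (920 − 6)/2 = 457, p = (920 + 6)/2 = 463.
Check: 457 · 463 = 211591.

457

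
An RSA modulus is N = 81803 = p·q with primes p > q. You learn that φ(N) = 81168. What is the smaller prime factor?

φ(n) = (p−1)(q−1) = n − (p+q) + 1, so p + q = 81803 − 81168 + 1 = 636.
p and q are the roots of t² − 636t + 81803 = 0.
Discriminant: 636² − 4·81803 = 404496 − 327212 = 77284; √77284 = 278.
q = (636 − 278)/2 = 179, p = (636 + 278)/2 = 457.
Check: 179 · 457 = 81803.

179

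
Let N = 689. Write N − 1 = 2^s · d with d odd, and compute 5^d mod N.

359

689 − 1 = 688 = 2^4 · 43, so d = 43.
5^1 ≡ 5 (mod 689)
5^2 ≡ 5^2 = 25 ≡ 25 (mod 689)
5^4 ≡ 25^2 = 625 ≡ 625 (mod 689)
5^8 ≡ 625^2 = 390625 ≡ 651 (mod 689)
5^16 ≡ 651^2 = 423801 ≡ 66 (mod 689)
5^32 ≡ 66^2 = 4356 ≡ 222 (mod 689)
43 = 32 + 8 + 2 + 1 in binary powers of 2.
So 5^43 ≡ 222 · 651 · 25 · 5 ≡ 359 (mod 689).
Squaring chain: 359 → 38 → 66 → 222; never reaches −1, so base 5 is a Miller–Rabin witness that 689 is composite.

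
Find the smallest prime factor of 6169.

6169 is odd.
Digit sum 22, not divisible by 3.
Ends in 9: not divisible by 5.
7: 6169 = 7·881 + 2
11: 6169 = 11·560 + 9
13: 6169 = 13·474 + 7
17: 6169 = 17·362 + 15
19: 6169 = 19·324 + 13
23: 6169 = 23·268 + 5
29: 6169 = 29·212 + 21
31: 6169 = 31·199

31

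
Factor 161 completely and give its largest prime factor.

161 = 7 · 23
23 is prime.
So 161 = 7 · 23; the largest prime factor is 23.

23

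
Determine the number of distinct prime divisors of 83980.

5

83980 = 2^2 · 20995
20995 = 5 · 4199
4199 = 13 · 323
323 = 17 · 19
83980 = 2^2 · 5 · 13 · 17 · 19, which has 5 distinct prime factors.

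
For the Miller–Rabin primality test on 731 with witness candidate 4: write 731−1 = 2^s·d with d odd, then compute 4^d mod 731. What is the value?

4

731 − 1 = 730 = 2^1 · 365, so d = 365.
4^1 ≡ 4 (mod 731)
4^2 ≡ 4^2 = 16 ≡ 16 (mod 731)
4^4 ≡ 16^2 = 256 ≡ 256 (mod 731)
4^8 ≡ 256^2 = 65536 ≡ 477 (mod 731)
4^16 ≡ 477^2 = 227529 ≡ 188 (mod 731)
4^32 ≡ 188^2 = 35344 ≡ 256 (mod 731)
4^64 ≡ 256^2 = 65536 ≡ 477 (mod 731)
4^128 ≡ 477^2 = 227529 ≡ 188 (mod 731)
4^256 ≡ 188^2 = 35344 ≡ 256 (mod 731)
365 = 256 + 64 + 32 + 8 + 4 + 1 in binary powers of 2.
So 4^365 ≡ 256 · 477 · 256 · 477 · 256 · 4 ≡ 4 (mod 731).
Squaring chain: 4; never reaches −1, so base 4 is a Miller–Rabin witness that 731 is composite.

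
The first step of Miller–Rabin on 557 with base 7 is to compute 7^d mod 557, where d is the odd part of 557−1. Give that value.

556

557 − 1 = 556 = 2^2 · 139, so d = 139.
7^1 ≡ 7 (mod 557)
7^2 ≡ 7^2 = 49 ≡ 49 (mod 557)
7^4 ≡ 49^2 = 2401 ≡ 173 (mod 557)
7^8 ≡ 173^2 = 29929 ≡ 408 (mod 557)
7^16 ≡ 408^2 = 166464 ≡ 478 (mod 557)
7^32 ≡ 478^2 = 228484 ≡ 114 (mod 557)
7^64 ≡ 114^2 = 12996 ≡ 185 (mod 557)
7^128 ≡ 185^2 = 34225 ≡ 248 (mod 557)
139 = 128 + 8 + 2 + 1 in binary powers of 2.
So 7^139 ≡ 248 · 408 · 49 · 7 ≡ 556 (mod 557).
Since 7^d ≡ 556 (mod 557), base 7 does not prove 557 composite.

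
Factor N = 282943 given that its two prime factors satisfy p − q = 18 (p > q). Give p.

Since p = q + 18, we have 282943 = q(q + 18), so q² + 18q − 282943 = 0.
Discriminant: 18² + 4·282943 = 324 + 1131772 = 1132096; √1132096 = 1064.
q = (−18 + 1064)/2 = 523, and p = q + 18 = 541.
Check: 523 · 541 = 282943.

541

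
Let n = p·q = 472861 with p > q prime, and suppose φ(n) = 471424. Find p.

929

φ(n) = (p−1)(q−1) = n − (p+q) + 1, so p + q = 472861 − 471424 + 1 = 1438.
p and q are the roots of t² − 1438t + 472861 = 0.
Discriminant: 1438² − 4·472861 = 2067844 − 1891444 = 176400; √176400 = 420.
q = (1438 − 420)/2 = 509, p = (1438 + 420)/2 = 929.
Check: 509 · 929 = 472861.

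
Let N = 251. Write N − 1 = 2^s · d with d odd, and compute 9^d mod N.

1

251 − 1 = 250 = 2^1 · 125, so d = 125.
9^1 ≡ 9 (mod 251)
9^2 ≡ 9^2 = 81 ≡ 81 (mod 251)
9^4 ≡ 81^2 = 6561 ≡ 35 (mod 251)
9^8 ≡ 35^2 = 1225 ≡ 221 (mod 251)
9^16 ≡ 221^2 = 48841 ≡ 147 (mod 251)
9^32 ≡ 147^2 = 21609 ≡ 23 (mod 251)
9^64 ≡ 23^2 = 529 ≡ 27 (mod 251)
125 = 64 + 32 + 16 + 8 + 4 + 1 in binary powers of 2.
So 9^125 ≡ 27 · 23 · 147 · 221 · 35 · 9 ≡ 1 (mod 251).
Since 9^d ≡ 1 (mod 251), base 9 does not prove 251 composite.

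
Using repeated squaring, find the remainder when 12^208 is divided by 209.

45

12^1 ≡ 12 (mod 209)
12^2 ≡ 12^2 = 144 ≡ 144 (mod 209)
12^4 ≡ 144^2 = 20736 ≡ 45 (mod 209)
12^8 ≡ 45^2 = 2025 ≡ 144 (mod 209)
12^16 ≡ 144^2 = 20736 ≡ 45 (mod 209)
12^32 ≡ 45^2 = 2025 ≡ 144 (mod 209)
12^64 ≡ 144^2 = 20736 ≡ 45 (mod 209)
12^128 ≡ 45^2 = 2025 ≡ 144 (mod 209)
208 = 128 + 64 + 16 in binary powers of 2.
So 12^208 ≡ 144 · 45 · 45 ≡ 45 (mod 209).
Since 45 ≠ 1, base 12 is a Fermat witness: 209 is composite.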